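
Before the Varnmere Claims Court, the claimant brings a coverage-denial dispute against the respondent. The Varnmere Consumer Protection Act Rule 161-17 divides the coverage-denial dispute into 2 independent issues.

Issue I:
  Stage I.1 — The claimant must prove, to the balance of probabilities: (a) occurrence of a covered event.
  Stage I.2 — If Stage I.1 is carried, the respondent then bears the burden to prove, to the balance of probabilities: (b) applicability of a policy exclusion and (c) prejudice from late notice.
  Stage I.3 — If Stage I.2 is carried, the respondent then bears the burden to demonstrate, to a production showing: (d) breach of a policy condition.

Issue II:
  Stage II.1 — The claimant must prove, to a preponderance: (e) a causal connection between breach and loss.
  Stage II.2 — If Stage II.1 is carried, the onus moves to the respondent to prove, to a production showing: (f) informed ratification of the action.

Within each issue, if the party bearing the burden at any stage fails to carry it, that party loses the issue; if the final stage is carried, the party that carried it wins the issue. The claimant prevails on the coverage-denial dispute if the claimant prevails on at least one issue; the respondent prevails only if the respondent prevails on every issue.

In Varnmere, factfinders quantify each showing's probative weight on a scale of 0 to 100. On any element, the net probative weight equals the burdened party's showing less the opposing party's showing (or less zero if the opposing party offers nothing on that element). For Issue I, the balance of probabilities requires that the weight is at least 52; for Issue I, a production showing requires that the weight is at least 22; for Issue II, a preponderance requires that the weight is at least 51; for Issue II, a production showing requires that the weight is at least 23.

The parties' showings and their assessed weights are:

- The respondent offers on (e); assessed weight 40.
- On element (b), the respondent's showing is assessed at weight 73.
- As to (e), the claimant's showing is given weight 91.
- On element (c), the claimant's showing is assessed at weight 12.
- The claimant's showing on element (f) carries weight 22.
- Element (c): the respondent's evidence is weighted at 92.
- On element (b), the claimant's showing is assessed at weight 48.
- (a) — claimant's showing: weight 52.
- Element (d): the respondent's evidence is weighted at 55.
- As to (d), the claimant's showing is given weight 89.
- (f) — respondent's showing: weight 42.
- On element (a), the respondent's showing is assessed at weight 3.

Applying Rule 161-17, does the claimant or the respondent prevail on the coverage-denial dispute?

— Issue I —
Stage I.1 (claimant, the balance of probabilities, weight is at least 52): (a) net 52−3=49 < 52 — fails.
  The claimant does not carry Stage I.1.
The respondent prevails on this issue.
— Issue II —
At Stage II.1 the claimant must meet a preponderance (weight is at least 51): on (e) the weight is 91 less the opposing 40 gives net 51, ≥ 51, so (e) meets the standard.
  Stage II.1 carried; the burden shifts to the respondent.
At Stage II.2 the respondent must meet a production showing (weight is at least 23): on (f) the weight is 42 less the opposing 22 gives net 20, which does not reach 23, so (f) does not meet the standard.
  Stage II.2 not carried; the respondent fails its burden.
The claimant prevails on this issue.
Per-issue: Issue I → respondent; Issue II → claimant. The claimant must prevail on at least one issue; overall, the claimant prevails.

claimant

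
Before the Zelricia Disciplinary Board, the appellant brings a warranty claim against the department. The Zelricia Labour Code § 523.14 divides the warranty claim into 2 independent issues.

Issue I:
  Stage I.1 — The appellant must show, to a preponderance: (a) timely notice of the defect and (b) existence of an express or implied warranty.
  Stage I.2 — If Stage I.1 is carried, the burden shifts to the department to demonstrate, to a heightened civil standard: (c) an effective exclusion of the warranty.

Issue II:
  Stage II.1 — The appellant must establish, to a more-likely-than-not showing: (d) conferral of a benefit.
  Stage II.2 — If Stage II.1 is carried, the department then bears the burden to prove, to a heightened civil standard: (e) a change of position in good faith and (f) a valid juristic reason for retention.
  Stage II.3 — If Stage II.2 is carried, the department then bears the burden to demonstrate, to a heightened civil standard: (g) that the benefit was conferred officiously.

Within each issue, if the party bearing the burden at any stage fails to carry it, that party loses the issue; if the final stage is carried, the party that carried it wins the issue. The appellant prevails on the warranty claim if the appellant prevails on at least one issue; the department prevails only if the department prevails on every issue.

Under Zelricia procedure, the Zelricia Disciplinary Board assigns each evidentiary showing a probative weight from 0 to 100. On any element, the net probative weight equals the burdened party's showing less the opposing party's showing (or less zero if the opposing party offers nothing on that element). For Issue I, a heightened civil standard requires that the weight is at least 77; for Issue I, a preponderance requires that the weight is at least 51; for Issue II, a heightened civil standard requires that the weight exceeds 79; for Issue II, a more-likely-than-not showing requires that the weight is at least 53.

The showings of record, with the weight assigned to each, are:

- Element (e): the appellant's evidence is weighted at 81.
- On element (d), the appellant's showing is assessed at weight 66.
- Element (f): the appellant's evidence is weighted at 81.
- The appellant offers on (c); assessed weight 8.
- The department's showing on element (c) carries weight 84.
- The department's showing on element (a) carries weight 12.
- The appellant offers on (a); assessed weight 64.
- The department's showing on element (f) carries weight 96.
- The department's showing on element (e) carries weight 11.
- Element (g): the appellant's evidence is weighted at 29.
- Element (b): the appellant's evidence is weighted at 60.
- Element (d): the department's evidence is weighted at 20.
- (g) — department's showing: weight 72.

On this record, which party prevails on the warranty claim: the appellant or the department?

— Issue I —
Stage I.1 — burden on appellant; standard: a preponderance (weight is at least 51).
    (a): 64 − 12 = 52 ≥ 51 [met]
    (b): 60 ≥ 51 [met]
  The appellant carries Stage I.1; the department now bears the burden.
Stage I.2 — burden on department; standard: a heightened civil standard (weight is at least 77).
    (c): 84 − 8 = 76 < 77 [not met]
  The department does not carry Stage I.2.
So the appellant prevails on this issue.
— Issue II —
Stage II.1 — burden on appellant; standard: a more-likely-than-not showing (weight is at least 53).
    (d): 66 − 20 = 46 < 53 [not met]
  Not every element is met, so the appellant fails to carry Stage II.1.
The department prevails on this issue.
Per-issue: Issue I → appellant; Issue II → department. The appellant must prevail on at least one issue; overall, the appellant prevails.

appellant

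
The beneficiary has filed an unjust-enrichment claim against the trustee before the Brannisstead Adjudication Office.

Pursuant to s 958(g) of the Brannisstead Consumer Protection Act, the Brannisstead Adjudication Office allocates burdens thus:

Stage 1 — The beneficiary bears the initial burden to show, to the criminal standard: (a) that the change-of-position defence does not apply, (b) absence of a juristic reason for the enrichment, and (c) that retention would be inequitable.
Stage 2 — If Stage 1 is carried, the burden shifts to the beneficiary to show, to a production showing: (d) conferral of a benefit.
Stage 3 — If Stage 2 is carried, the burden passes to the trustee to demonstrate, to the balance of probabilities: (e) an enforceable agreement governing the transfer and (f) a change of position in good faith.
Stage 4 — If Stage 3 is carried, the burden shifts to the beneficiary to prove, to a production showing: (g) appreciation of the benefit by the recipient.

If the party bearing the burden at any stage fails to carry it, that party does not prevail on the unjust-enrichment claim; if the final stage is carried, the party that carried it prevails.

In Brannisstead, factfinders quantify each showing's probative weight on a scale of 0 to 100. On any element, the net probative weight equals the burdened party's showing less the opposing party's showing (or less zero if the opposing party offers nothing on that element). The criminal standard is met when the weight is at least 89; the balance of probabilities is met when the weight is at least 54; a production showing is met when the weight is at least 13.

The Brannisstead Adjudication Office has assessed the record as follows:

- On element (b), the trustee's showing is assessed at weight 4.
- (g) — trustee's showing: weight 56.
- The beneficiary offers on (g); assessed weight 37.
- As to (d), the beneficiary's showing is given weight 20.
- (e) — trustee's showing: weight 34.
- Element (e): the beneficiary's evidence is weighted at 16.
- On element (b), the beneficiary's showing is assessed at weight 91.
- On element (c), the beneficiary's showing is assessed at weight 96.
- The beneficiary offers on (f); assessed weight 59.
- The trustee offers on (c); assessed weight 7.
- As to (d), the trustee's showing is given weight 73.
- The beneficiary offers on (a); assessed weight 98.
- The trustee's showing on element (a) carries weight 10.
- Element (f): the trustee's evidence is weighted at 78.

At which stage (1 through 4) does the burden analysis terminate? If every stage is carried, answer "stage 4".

Stage 1 (beneficiary, the criminal standard, weight is at least 89): (a) net 98−10=88 < 89 — fails; (b) net 91−4=87 < 89 — fails; (c) net 96−7=89 ≥ 89 — meets.
  The beneficiary does not carry Stage 1.
The trustee prevails.

stage 1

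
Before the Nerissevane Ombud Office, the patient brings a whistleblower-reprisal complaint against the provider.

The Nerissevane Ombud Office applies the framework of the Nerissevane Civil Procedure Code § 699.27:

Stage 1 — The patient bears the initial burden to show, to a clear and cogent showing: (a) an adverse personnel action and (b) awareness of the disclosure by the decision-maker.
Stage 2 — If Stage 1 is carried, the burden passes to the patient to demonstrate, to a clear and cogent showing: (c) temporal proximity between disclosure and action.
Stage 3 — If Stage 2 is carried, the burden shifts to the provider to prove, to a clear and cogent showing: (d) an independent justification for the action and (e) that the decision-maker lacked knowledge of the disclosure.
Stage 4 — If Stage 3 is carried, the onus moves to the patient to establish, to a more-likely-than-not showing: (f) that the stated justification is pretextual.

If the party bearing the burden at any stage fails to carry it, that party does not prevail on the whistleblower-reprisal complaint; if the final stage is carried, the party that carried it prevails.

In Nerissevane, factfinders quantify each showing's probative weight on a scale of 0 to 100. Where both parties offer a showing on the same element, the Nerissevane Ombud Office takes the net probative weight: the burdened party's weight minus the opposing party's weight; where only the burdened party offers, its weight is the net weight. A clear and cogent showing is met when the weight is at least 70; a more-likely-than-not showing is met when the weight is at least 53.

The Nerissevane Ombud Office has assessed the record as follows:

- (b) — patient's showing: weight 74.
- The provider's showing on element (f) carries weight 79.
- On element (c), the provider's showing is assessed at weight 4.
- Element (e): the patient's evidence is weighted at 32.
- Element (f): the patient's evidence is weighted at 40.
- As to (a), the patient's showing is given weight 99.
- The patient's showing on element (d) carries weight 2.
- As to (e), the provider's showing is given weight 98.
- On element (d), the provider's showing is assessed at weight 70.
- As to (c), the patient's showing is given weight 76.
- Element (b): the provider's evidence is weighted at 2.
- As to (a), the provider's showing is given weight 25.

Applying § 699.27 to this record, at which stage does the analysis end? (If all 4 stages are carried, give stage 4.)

Stage 1 — burden on patient; standard: a clear and cogent showing (weight is at least 70).
    (a): 99 − 25 = 74 ≥ 70 [met]
    (b): 74 − 2 = 72 ≥ 70 [met]
  Stage 1 carried; the burden remains with the patient.
Stage 2 — burden on patient; standard: a clear and cogent showing (weight is at least 70).
    (c): 76 − 4 = 72 ≥ 70 [met]
  The patient carries Stage 2; the provider now bears the burden.
Stage 3 — burden on provider; standard: a clear and cogent showing (weight is at least 70).
    (d): 70 − 2 = 68 < 70 [not met]
    (e): 98 − 32 = 66 < 70 [not met]
  The provider does not carry Stage 3.
The analysis ends at Stage 3; the patient prevails.

stage 3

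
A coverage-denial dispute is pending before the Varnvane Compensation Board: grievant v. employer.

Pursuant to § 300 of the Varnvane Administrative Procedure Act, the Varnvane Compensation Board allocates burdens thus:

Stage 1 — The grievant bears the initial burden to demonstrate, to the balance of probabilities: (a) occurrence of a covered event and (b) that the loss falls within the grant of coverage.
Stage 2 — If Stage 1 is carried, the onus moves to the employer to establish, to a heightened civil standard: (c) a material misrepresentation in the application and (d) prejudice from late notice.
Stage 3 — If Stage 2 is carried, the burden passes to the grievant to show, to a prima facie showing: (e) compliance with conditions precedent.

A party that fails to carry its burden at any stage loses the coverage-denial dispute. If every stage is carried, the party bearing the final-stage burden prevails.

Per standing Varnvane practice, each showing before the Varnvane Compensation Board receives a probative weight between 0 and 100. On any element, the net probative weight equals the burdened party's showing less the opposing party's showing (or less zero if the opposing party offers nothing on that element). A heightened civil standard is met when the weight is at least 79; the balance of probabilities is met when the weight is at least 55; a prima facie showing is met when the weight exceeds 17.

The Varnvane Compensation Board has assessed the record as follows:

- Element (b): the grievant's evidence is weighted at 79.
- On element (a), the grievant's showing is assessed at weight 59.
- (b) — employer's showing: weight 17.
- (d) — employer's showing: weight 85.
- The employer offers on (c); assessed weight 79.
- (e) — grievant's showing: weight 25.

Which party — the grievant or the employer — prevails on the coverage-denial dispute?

grievant

Stage 1 (grievant, the balance of probabilities, weight is at least 55): (a) 59 ≥ 55 — meets; (b) net 79−17=62 ≥ 55 — meets.
  Stage 1 carried; the burden shifts to the employer.
Stage 2 (employer, a heightened civil standard, weight is at least 79): (c) 79 ≥ 79 — meets; (d) 85 ≥ 79 — meets.
  The employer carries Stage 2; the grievant now bears the burden.
Stage 3 (grievant, a prima facie showing, weight exceeds 17): (e) 25 > 17 — meets.
  The grievant carries the last stage.
Every stage carried; the grievant prevails.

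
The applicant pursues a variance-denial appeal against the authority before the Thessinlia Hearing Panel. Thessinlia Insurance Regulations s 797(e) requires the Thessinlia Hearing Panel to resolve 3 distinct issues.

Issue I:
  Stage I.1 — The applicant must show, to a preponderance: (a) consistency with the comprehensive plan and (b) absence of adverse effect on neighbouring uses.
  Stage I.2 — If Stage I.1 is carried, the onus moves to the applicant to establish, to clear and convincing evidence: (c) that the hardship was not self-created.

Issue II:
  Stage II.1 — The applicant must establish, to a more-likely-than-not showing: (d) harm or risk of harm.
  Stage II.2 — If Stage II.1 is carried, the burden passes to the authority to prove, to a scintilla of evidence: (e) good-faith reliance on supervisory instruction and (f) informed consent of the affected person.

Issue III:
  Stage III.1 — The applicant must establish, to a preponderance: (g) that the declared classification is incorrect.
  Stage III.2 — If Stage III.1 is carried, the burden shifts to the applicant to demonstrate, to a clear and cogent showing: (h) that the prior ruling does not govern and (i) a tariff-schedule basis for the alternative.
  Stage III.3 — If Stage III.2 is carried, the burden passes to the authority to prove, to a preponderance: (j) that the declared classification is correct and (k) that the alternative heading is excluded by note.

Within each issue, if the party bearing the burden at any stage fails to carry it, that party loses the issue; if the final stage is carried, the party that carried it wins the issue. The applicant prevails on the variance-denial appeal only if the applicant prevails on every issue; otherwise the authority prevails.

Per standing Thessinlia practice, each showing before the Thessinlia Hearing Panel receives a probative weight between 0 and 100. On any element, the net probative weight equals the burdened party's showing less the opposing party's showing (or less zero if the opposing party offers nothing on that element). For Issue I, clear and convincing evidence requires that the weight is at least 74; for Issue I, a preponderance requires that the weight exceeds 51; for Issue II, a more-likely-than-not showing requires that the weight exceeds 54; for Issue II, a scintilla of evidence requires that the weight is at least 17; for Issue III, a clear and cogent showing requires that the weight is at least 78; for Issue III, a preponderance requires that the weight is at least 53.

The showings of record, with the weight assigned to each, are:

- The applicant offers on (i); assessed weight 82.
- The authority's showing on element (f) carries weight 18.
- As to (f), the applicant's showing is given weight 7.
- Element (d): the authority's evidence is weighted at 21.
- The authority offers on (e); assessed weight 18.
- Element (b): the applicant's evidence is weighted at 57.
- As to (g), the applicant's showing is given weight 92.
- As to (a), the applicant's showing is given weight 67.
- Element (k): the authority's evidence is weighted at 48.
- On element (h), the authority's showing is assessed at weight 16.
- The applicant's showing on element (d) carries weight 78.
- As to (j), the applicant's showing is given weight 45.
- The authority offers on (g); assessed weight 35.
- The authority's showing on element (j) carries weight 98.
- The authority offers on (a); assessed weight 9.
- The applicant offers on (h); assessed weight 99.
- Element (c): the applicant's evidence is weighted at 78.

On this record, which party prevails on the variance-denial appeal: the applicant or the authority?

applicant

— Issue I —
Stage I.1 — burden on applicant; standard: a preponderance (weight exceeds 51).
    (a): 67 − 9 = 58 > 51 [met]
    (b): 57 > 51 [met]
  All elements met. The applicant retains the burden for Stage I.2.
Stage I.2 — burden on applicant; standard: clear and convincing evidence (weight is at least 74).
    (c): 78 ≥ 74 [met]
  All elements met at the final stage.
With every stage satisfied, the applicant prevails on this issue.
— Issue II —
Stage II.1 — burden on applicant; standard: a more-likely-than-not showing (weight exceeds 54).
    (d): 78 − 21 = 57 > 54 [met]
  The applicant carries Stage II.1; the authority now bears the burden.
Stage II.2 — burden on authority; standard: a scintilla of evidence (weight is at least 17).
    (e): 18 ≥ 17 [met]
    (f): 18 − 7 = 11 < 17 [not met]
  Stage II.2 not carried; the authority fails its burden.
So the applicant prevails on this issue.
— Issue III —
Stage III.1 (applicant, a preponderance, weight is at least 53): (g) net 92−35=57 ≥ 53 — meets.
  Stage III.1 is satisfied; the applicant continues to bear the burden.
Stage III.2 (applicant, a clear and cogent showing, weight is at least 78): (h) net 99−16=83 ≥ 78 — meets; (i) 82 ≥ 78 — meets.
  Stage III.2 is satisfied; the onus moves to the authority.
Stage III.3 (authority, a preponderance, weight is at least 53): (j) net 98−45=53 ≥ 53 — meets; (k) 48 < 53 — fails.
  Stage III.3 not carried; the authority fails its burden.
So the applicant prevails on this issue.
Per-issue: Issue I → applicant; Issue II → applicant; Issue III → applicant. The applicant must prevail on every issue; overall, the applicant prevails.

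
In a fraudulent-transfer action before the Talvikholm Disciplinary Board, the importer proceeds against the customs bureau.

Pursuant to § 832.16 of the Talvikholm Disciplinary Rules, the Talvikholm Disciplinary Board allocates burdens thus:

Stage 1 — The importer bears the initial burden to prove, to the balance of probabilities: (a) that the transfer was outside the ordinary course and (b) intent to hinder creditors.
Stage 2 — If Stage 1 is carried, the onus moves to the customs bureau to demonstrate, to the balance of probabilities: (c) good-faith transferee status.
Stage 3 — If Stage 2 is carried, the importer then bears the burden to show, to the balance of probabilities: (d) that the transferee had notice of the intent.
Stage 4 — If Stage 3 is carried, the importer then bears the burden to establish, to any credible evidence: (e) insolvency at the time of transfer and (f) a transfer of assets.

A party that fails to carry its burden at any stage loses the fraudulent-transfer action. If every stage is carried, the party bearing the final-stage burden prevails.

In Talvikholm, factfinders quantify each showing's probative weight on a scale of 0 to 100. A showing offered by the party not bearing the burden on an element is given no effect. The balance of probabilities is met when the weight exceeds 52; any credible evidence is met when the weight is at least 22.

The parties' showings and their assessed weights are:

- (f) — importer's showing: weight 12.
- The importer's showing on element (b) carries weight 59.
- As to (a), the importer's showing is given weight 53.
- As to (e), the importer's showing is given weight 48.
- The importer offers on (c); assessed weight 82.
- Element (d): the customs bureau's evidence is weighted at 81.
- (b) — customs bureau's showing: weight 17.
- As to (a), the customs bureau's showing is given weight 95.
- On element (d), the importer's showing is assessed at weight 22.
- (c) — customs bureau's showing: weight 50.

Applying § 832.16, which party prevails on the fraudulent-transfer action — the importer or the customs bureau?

At Stage 1 the importer must meet the balance of probabilities (weight exceeds 52): on (a) the weight is 53 (the customs bureau's 95 is given no effect), which does exceed 52, so (a) meets the standard; on (b) the weight is 59 (the customs bureau's 17 is given no effect), which does exceed 52, so (b) meets the standard.
  All elements met. The burden passes to the customs bureau.
At Stage 2 the customs bureau must meet the balance of probabilities (weight exceeds 52): on (c) the weight is 50 (the importer's 82 is given no effect), ≤ 52, so (c) does not meet the standard.
  The customs bureau does not carry Stage 2.
The importer prevails.

importer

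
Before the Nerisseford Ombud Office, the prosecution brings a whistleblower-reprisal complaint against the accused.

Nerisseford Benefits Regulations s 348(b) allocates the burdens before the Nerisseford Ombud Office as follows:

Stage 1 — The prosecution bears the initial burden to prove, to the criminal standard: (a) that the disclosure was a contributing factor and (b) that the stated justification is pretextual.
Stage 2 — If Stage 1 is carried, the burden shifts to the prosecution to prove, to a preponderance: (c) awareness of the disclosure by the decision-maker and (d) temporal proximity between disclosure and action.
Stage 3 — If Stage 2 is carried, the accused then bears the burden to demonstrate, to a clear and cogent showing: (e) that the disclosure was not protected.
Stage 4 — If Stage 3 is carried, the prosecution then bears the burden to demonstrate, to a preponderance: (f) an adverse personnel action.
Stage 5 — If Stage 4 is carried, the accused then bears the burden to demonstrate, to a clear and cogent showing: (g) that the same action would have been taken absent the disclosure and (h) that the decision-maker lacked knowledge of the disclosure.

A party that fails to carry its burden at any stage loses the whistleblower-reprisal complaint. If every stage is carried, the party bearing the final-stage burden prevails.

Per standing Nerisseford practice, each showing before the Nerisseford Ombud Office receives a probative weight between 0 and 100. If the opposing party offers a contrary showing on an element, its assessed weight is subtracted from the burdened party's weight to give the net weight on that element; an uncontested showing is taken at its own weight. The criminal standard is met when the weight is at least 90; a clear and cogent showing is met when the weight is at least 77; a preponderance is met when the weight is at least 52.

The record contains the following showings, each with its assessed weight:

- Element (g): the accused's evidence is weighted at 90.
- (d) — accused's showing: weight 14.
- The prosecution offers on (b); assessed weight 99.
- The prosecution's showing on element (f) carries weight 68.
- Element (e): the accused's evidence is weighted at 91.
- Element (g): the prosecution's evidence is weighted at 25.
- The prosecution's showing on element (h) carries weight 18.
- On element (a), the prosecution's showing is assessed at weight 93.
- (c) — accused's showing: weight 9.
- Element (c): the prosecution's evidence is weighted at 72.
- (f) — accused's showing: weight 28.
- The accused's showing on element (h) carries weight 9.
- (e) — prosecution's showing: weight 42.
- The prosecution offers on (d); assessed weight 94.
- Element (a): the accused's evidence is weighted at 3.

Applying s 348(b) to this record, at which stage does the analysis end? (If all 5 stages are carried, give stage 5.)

stage 3

Stage 1 — burden on prosecution; standard: the criminal standard (weight is at least 90).
    (a): 93 − 3 = 90 ≥ 90 [met]
    (b): 99 ≥ 90 [met]
  Stage 1 is satisfied; the prosecution continues to bear the burden.
Stage 2 — burden on prosecution; standard: a preponderance (weight is at least 52).
    (c): 72 − 9 = 63 ≥ 52 [met]
    (d): 94 − 14 = 80 ≥ 52 [met]
  The prosecution carries Stage 2; the accused now bears the burden.
Stage 3 — burden on accused; standard: a clear and cogent showing (weight is at least 77).
    (e): 91 − 42 = 49 < 77 [not met]
  Not every element is met, so the accused fails to carry Stage 3.
The prosecution prevails.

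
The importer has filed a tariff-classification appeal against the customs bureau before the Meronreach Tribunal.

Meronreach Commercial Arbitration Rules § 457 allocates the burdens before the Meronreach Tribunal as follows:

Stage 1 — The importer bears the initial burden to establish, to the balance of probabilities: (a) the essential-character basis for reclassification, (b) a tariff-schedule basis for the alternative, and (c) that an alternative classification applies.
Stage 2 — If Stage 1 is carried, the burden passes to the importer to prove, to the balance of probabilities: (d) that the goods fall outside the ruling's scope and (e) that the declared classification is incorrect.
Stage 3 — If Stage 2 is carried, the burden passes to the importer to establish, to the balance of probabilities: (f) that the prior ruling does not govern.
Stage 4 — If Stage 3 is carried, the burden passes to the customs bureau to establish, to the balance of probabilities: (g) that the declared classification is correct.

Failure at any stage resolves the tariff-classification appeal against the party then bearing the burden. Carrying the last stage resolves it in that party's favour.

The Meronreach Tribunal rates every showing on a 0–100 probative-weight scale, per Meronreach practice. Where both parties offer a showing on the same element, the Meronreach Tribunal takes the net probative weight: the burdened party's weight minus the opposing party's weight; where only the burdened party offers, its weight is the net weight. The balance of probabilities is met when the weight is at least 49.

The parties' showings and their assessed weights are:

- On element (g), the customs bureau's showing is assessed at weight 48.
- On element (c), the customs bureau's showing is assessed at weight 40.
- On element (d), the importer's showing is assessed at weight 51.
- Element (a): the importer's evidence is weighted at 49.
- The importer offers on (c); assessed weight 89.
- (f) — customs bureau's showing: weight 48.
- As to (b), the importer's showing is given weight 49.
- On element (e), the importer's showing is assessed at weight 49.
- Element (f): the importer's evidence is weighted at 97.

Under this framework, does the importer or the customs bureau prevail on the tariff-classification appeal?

Stage 1 — burden on importer; standard: the balance of probabilities (weight is at least 49).
    (a): 49 ≥ 49 [met]
    (b): 49 ≥ 49 [met]
    (c): 89 − 40 = 49 ≥ 49 [met]
  All elements met. The importer retains the burden for Stage 2.
Stage 2 — burden on importer; standard: the balance of probabilities (weight is at least 49).
    (d): 51 ≥ 49 [met]
    (e): 49 ≥ 49 [met]
  Stage 2 carried; the burden remains with the importer.
Stage 3 — burden on importer; standard: the balance of probabilities (weight is at least 49).
    (f): 97 − 48 = 49 ≥ 49 [met]
  All elements met. The burden passes to the customs bureau.
Stage 4 — burden on customs bureau; standard: the balance of probabilities (weight is at least 49).
    (g): 48 < 49 [not met]
  Stage 4 not carried; the customs bureau fails its burden.
The analysis ends at Stage 4; the importer prevails.

importer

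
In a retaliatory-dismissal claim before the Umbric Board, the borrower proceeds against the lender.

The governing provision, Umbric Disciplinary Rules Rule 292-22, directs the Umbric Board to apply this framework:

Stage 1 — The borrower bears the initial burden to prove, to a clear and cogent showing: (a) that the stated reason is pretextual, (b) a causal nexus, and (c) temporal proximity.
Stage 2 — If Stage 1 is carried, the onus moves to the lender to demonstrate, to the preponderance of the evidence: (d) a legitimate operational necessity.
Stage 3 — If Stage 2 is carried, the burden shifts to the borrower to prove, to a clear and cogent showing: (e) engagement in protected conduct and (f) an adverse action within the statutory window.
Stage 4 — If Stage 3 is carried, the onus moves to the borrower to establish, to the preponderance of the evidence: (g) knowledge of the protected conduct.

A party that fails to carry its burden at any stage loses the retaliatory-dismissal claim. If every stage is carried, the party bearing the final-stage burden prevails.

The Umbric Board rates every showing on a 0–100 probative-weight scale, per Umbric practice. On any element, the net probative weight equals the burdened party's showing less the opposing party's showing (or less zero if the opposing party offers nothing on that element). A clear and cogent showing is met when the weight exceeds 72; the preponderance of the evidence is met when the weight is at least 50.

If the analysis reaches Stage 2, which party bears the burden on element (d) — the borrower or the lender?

Stage 2's rule assigns the burden to the lender (to the preponderance of the evidence).

lender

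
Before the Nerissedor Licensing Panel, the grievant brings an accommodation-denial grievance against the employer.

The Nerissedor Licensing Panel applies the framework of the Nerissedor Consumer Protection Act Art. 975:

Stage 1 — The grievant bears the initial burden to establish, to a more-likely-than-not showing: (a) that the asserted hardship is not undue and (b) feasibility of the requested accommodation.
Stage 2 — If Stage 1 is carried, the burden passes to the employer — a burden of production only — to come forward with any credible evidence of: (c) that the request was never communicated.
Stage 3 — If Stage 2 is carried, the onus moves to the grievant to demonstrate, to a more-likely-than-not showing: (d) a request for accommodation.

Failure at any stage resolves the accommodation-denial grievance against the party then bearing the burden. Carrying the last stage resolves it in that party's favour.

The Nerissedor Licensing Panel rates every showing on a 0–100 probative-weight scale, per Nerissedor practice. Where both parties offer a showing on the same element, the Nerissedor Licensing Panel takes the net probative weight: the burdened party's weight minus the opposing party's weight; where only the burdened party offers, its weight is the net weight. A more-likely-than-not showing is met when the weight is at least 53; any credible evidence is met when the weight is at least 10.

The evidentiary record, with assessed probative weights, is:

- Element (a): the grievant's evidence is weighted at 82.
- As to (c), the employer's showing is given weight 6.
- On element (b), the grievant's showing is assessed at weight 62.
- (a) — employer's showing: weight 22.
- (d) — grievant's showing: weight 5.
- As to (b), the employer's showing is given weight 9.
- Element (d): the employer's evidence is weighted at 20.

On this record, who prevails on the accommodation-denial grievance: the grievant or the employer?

grievant

Stage 1 (grievant, a more-likely-than-not showing, weight is at least 53): (a) net 82−22=60 ≥ 53 — meets; (b) net 62−9=53 ≥ 53 — meets.
  All elements met. The burden passes to the employer.
Stage 2 (employer, any credible evidence, weight is at least 10): (c) 6 < 10 — fails.
  The employer does not carry Stage 2.
The grievant prevails.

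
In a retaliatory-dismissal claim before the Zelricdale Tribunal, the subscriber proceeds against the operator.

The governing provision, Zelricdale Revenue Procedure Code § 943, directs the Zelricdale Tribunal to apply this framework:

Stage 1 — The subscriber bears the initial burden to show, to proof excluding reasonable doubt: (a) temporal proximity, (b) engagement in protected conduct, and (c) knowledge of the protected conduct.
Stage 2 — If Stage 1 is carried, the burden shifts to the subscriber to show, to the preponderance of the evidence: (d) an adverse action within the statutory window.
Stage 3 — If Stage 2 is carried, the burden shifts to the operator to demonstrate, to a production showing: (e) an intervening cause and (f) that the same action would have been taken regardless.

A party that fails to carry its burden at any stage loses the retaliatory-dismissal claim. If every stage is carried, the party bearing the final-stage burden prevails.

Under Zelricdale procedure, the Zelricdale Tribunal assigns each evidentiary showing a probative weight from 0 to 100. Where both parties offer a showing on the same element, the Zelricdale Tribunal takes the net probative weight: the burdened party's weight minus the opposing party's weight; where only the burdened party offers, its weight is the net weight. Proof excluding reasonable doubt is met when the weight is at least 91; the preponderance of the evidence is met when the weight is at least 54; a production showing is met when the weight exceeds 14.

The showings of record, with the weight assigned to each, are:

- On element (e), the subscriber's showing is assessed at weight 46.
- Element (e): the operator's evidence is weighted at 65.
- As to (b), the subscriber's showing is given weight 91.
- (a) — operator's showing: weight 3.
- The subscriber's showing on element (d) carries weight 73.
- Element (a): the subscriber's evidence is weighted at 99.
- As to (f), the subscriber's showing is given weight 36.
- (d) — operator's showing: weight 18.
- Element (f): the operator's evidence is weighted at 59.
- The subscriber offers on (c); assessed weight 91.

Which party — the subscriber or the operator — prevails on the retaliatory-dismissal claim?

Stage 1 (subscriber, proof excluding reasonable doubt, weight is at least 91): (a) net 99−3=96 ≥ 91 — meets; (b) 91 ≥ 91 — meets; (c) 91 ≥ 91 — meets.
  All elements met. The subscriber retains the burden for Stage 2.
Stage 2 (subscriber, the preponderance of the evidence, weight is at least 54): (d) net 73−18=55 ≥ 54 — meets.
  Stage 2 carried; the burden shifts to the operator.
Stage 3 (operator, a production showing, weight exceeds 14): (e) net 65−46=19 > 14 — meets; (f) net 59−36=23 > 14 — meets.
  All elements met at the final stage.
Every stage carried; the operator prevails.

operator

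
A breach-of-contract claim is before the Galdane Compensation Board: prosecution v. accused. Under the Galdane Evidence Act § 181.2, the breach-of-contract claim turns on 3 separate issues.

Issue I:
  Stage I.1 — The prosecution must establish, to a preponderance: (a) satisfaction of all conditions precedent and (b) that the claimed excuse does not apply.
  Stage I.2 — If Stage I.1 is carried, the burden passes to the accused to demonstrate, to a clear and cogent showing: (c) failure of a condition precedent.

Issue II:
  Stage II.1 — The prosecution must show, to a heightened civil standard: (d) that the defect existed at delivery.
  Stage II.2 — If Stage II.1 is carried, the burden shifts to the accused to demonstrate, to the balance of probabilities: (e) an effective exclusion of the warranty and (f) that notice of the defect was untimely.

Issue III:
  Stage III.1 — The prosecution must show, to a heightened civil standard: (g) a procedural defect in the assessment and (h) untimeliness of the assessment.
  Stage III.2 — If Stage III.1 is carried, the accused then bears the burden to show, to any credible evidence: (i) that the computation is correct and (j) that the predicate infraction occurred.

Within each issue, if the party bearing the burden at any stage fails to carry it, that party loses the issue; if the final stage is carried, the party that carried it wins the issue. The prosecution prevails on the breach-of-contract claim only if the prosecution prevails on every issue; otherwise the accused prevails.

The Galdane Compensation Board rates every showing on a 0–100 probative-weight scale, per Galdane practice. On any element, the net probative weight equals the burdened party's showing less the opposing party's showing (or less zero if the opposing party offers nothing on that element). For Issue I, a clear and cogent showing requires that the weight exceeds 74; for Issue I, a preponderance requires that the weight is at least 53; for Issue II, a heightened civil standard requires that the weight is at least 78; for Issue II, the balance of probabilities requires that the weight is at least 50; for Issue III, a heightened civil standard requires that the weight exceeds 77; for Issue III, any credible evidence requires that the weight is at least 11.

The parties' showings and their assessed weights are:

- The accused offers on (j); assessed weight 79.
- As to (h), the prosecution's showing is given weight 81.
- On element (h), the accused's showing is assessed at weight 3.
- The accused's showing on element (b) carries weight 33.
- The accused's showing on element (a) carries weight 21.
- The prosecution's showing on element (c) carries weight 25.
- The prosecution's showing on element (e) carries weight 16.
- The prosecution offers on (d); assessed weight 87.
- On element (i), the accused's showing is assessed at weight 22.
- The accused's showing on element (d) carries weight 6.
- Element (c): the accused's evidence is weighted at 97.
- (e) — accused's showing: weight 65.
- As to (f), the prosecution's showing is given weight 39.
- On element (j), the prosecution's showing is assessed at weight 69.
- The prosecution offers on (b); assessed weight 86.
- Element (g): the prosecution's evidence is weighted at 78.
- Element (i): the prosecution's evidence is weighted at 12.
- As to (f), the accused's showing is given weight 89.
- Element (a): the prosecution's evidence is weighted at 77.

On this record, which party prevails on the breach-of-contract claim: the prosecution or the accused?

— Issue I —
At Stage I.1 the prosecution must meet a preponderance (weight is at least 53): on (a) the weight is 77 less the opposing 21 gives net 56, which does reach 53, so (a) meets the standard; on (b) the weight is 86 less the opposing 33 gives net 53, ≥ 53, so (b) meets the standard.
  All elements met. The burden passes to the accused.
At Stage I.2 the accused must meet a clear and cogent showing (weight exceeds 74): on (c) the weight is 97 less the opposing 25 gives net 72, ≤ 74, so (c) does not meet the standard.
  Not every element is met, so the accused fails to carry Stage I.2.
The analysis ends at Stage I.2; the prosecution prevails on this issue.
— Issue II —
At Stage II.1 the prosecution must meet a heightened civil standard (weight is at least 78): on (d) the weight is 87 less the opposing 6 gives net 81, which does reach 78, so (d) meets the standard.
  Stage II.1 carried; the burden shifts to the accused.
At Stage II.2 the accused must meet the balance of probabilities (weight is at least 50): on (e) the weight is 65 less the opposing 16 gives net 49, < 50, so (e) does not meet the standard; on (f) the weight is 89 less the opposing 39 gives net 50, ≥ 50, so (f) meets the standard.
  Not every element is met, so the accused fails to carry Stage II.2.
The prosecution prevails on this issue.
— Issue III —
Stage III.1 (prosecution, a heightened civil standard, weight exceeds 77): (g) 78 > 77 — meets; (h) net 81−3=78 > 77 — meets.
  Stage III.1 carried; the burden shifts to the accused.
Stage III.2 (accused, any credible evidence, weight is at least 11): (i) net 22−12=10 < 11 — fails; (j) net 79−69=10 < 11 — fails.
  The accused does not carry Stage III.2.
The prosecution prevails on this issue.
Per-issue: Issue I → prosecution; Issue II → prosecution; Issue III → prosecution. The prosecution must prevail on every issue; overall, the prosecution prevails.

prosecution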